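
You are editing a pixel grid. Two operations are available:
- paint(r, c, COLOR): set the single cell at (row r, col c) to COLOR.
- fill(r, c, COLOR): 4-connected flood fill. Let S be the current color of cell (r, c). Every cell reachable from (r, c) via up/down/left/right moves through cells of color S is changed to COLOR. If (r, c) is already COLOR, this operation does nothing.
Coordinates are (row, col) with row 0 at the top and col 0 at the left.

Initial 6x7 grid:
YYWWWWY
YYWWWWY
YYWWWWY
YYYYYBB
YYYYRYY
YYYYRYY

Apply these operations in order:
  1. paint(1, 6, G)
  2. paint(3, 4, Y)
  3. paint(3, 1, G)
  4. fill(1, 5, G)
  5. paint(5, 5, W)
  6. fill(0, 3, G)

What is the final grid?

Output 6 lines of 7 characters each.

Answer: YYGGGGY
YYGGGGG
YYGGGGY
YGYYYBB
YYYYRYY
YYYYRWY

Derivation:
After op 1 paint(1,6,G):
YYWWWWY
YYWWWWG
YYWWWWY
YYYYYBB
YYYYRYY
YYYYRYY
After op 2 paint(3,4,Y):
YYWWWWY
YYWWWWG
YYWWWWY
YYYYYBB
YYYYRYY
YYYYRYY
After op 3 paint(3,1,G):
YYWWWWY
YYWWWWG
YYWWWWY
YGYYYBB
YYYYRYY
YYYYRYY
After op 4 fill(1,5,G) [12 cells changed]:
YYGGGGY
YYGGGGG
YYGGGGY
YGYYYBB
YYYYRYY
YYYYRYY
After op 5 paint(5,5,W):
YYGGGGY
YYGGGGG
YYGGGGY
YGYYYBB
YYYYRYY
YYYYRWY
After op 6 fill(0,3,G) [0 cells changed]:
YYGGGGY
YYGGGGG
YYGGGGY
YGYYYBB
YYYYRYY
YYYYRWY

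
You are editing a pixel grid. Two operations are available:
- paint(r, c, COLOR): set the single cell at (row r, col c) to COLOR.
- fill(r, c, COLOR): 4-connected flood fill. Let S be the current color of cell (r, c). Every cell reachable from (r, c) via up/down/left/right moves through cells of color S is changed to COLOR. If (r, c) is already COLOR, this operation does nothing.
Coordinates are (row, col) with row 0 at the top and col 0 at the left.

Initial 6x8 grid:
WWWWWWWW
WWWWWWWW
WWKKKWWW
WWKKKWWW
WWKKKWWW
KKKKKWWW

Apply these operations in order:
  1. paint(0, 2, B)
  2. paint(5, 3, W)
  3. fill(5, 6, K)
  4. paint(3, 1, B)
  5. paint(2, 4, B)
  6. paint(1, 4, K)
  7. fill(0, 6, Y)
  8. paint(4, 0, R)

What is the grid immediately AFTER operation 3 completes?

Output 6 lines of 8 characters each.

After op 1 paint(0,2,B):
WWBWWWWW
WWWWWWWW
WWKKKWWW
WWKKKWWW
WWKKKWWW
KKKKKWWW
After op 2 paint(5,3,W):
WWBWWWWW
WWWWWWWW
WWKKKWWW
WWKKKWWW
WWKKKWWW
KKKWKWWW
After op 3 fill(5,6,K) [33 cells changed]:
KKBKKKKK
KKKKKKKK
KKKKKKKK
KKKKKKKK
KKKKKKKK
KKKWKKKK

Answer: KKBKKKKK
KKKKKKKK
KKKKKKKK
KKKKKKKK
KKKKKKKK
KKKWKKKK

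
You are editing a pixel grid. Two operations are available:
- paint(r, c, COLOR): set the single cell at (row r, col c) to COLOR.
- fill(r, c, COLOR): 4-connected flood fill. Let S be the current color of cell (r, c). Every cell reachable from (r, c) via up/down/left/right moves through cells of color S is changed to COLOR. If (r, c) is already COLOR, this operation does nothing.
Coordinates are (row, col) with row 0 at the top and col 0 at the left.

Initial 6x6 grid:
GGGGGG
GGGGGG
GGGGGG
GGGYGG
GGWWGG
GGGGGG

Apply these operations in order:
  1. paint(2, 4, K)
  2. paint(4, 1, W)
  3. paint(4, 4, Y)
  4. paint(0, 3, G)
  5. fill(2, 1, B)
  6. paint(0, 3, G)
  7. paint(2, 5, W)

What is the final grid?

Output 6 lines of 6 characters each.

After op 1 paint(2,4,K):
GGGGGG
GGGGGG
GGGGKG
GGGYGG
GGWWGG
GGGGGG
After op 2 paint(4,1,W):
GGGGGG
GGGGGG
GGGGKG
GGGYGG
GWWWGG
GGGGGG
After op 3 paint(4,4,Y):
GGGGGG
GGGGGG
GGGGKG
GGGYGG
GWWWYG
GGGGGG
After op 4 paint(0,3,G):
GGGGGG
GGGGGG
GGGGKG
GGGYGG
GWWWYG
GGGGGG
After op 5 fill(2,1,B) [30 cells changed]:
BBBBBB
BBBBBB
BBBBKB
BBBYBB
BWWWYB
BBBBBB
After op 6 paint(0,3,G):
BBBGBB
BBBBBB
BBBBKB
BBBYBB
BWWWYB
BBBBBB
After op 7 paint(2,5,W):
BBBGBB
BBBBBB
BBBBKW
BBBYBB
BWWWYB
BBBBBB

Answer: BBBGBB
BBBBBB
BBBBKW
BBBYBB
BWWWYB
BBBBBB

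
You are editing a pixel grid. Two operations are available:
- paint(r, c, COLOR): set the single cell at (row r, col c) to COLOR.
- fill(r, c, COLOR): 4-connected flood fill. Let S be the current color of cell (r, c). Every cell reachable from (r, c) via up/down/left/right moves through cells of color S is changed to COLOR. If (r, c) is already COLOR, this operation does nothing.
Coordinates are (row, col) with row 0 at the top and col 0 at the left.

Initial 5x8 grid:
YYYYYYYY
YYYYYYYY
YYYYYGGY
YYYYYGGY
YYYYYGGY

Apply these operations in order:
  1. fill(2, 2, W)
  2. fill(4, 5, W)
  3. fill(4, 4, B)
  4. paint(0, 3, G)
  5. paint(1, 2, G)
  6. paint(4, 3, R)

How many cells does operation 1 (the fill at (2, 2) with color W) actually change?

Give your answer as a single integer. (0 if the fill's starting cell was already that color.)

Answer: 34

Derivation:
After op 1 fill(2,2,W) [34 cells changed]:
WWWWWWWW
WWWWWWWW
WWWWWGGW
WWWWWGGW
WWWWWGGW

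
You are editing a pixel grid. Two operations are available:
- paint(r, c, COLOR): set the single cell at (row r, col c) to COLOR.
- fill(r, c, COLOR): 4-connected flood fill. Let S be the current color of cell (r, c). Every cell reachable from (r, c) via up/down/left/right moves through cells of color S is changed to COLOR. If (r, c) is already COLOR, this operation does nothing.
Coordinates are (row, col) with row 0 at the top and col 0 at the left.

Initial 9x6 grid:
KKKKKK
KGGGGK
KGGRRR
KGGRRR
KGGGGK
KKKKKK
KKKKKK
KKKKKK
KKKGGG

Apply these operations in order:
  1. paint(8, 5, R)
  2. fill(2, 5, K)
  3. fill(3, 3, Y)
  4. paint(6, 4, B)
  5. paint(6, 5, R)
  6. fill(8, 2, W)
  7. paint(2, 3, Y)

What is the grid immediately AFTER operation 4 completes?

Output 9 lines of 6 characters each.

After op 1 paint(8,5,R):
KKKKKK
KGGGGK
KGGRRR
KGGRRR
KGGGGK
KKKKKK
KKKKKK
KKKKKK
KKKGGR
After op 2 fill(2,5,K) [6 cells changed]:
KKKKKK
KGGGGK
KGGKKK
KGGKKK
KGGGGK
KKKKKK
KKKKKK
KKKKKK
KKKGGR
After op 3 fill(3,3,Y) [39 cells changed]:
YYYYYY
YGGGGY
YGGYYY
YGGYYY
YGGGGY
YYYYYY
YYYYYY
YYYYYY
YYYGGR
After op 4 paint(6,4,B):
YYYYYY
YGGGGY
YGGYYY
YGGYYY
YGGGGY
YYYYYY
YYYYBY
YYYYYY
YYYGGR

Answer: YYYYYY
YGGGGY
YGGYYY
YGGYYY
YGGGGY
YYYYYY
YYYYBY
YYYYYY
YYYGGR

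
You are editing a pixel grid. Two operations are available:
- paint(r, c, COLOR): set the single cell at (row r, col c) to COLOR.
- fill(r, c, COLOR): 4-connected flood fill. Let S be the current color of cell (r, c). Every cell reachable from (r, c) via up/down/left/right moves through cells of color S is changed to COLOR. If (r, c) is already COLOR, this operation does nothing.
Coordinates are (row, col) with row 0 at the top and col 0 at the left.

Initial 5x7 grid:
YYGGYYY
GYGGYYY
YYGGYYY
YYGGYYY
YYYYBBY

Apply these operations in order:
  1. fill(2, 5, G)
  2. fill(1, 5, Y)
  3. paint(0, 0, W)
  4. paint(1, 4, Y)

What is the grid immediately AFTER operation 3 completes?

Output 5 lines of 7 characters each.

Answer: WYYYYYY
GYYYYYY
YYYYYYY
YYYYYYY
YYYYBBY

Derivation:
After op 1 fill(2,5,G) [13 cells changed]:
YYGGGGG
GYGGGGG
YYGGGGG
YYGGGGG
YYYYBBG
After op 2 fill(1,5,Y) [21 cells changed]:
YYYYYYY
GYYYYYY
YYYYYYY
YYYYYYY
YYYYBBY
After op 3 paint(0,0,W):
WYYYYYY
GYYYYYY
YYYYYYY
YYYYYYY
YYYYBBY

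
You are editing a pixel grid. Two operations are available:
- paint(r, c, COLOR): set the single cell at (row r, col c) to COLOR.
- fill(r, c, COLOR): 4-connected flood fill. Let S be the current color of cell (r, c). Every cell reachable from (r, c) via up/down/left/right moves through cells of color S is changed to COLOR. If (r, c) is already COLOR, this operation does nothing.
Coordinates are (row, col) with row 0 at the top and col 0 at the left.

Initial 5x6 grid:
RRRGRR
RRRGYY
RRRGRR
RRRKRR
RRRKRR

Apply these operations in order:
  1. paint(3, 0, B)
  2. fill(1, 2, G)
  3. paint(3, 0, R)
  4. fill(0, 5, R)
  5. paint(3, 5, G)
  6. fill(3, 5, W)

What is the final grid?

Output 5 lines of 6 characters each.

After op 1 paint(3,0,B):
RRRGRR
RRRGYY
RRRGRR
BRRKRR
RRRKRR
After op 2 fill(1,2,G) [14 cells changed]:
GGGGRR
GGGGYY
GGGGRR
BGGKRR
GGGKRR
After op 3 paint(3,0,R):
GGGGRR
GGGGYY
GGGGRR
RGGKRR
GGGKRR
After op 4 fill(0,5,R) [0 cells changed]:
GGGGRR
GGGGYY
GGGGRR
RGGKRR
GGGKRR
After op 5 paint(3,5,G):
GGGGRR
GGGGYY
GGGGRR
RGGKRG
GGGKRR
After op 6 fill(3,5,W) [1 cells changed]:
GGGGRR
GGGGYY
GGGGRR
RGGKRW
GGGKRR

Answer: GGGGRR
GGGGYY
GGGGRR
RGGKRW
GGGKRR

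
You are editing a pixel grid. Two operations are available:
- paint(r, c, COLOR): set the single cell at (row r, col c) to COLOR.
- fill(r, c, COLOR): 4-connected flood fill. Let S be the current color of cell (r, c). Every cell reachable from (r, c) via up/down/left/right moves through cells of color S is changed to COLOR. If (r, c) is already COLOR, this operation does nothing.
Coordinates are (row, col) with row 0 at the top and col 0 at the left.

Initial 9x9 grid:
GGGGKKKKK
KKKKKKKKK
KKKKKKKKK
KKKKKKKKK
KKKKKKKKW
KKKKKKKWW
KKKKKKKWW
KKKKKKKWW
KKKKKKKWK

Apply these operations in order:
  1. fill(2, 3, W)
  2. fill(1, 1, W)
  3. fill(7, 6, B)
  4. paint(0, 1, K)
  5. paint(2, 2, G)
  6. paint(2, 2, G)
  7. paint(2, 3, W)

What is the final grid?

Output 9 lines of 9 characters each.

After op 1 fill(2,3,W) [68 cells changed]:
GGGGWWWWW
WWWWWWWWW
WWWWWWWWW
WWWWWWWWW
WWWWWWWWW
WWWWWWWWW
WWWWWWWWW
WWWWWWWWW
WWWWWWWWK
After op 2 fill(1,1,W) [0 cells changed]:
GGGGWWWWW
WWWWWWWWW
WWWWWWWWW
WWWWWWWWW
WWWWWWWWW
WWWWWWWWW
WWWWWWWWW
WWWWWWWWW
WWWWWWWWK
After op 3 fill(7,6,B) [76 cells changed]:
GGGGBBBBB
BBBBBBBBB
BBBBBBBBB
BBBBBBBBB
BBBBBBBBB
BBBBBBBBB
BBBBBBBBB
BBBBBBBBB
BBBBBBBBK
After op 4 paint(0,1,K):
GKGGBBBBB
BBBBBBBBB
BBBBBBBBB
BBBBBBBBB
BBBBBBBBB
BBBBBBBBB
BBBBBBBBB
BBBBBBBBB
BBBBBBBBK
After op 5 paint(2,2,G):
GKGGBBBBB
BBBBBBBBB
BBGBBBBBB
BBBBBBBBB
BBBBBBBBB
BBBBBBBBB
BBBBBBBBB
BBBBBBBBB
BBBBBBBBK
After op 6 paint(2,2,G):
GKGGBBBBB
BBBBBBBBB
BBGBBBBBB
BBBBBBBBB
BBBBBBBBB
BBBBBBBBB
BBBBBBBBB
BBBBBBBBB
BBBBBBBBK
After op 7 paint(2,3,W):
GKGGBBBBB
BBBBBBBBB
BBGWBBBBB
BBBBBBBBB
BBBBBBBBB
BBBBBBBBB
BBBBBBBBB
BBBBBBBBB
BBBBBBBBK

Answer: GKGGBBBBB
BBBBBBBBB
BBGWBBBBB
BBBBBBBBB
BBBBBBBBB
BBBBBBBBB
BBBBBBBBB
BBBBBBBBB
BBBBBBBBK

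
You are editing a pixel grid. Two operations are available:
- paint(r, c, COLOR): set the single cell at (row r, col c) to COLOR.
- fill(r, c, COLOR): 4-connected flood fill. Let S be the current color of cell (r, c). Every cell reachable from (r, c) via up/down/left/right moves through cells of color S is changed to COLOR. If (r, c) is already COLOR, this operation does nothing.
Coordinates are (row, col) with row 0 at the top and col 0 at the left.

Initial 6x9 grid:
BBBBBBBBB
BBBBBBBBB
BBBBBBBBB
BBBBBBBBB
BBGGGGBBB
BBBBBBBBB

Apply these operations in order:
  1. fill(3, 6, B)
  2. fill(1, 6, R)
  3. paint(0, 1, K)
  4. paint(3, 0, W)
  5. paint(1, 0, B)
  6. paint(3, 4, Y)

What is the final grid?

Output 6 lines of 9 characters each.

Answer: RKRRRRRRR
BRRRRRRRR
RRRRRRRRR
WRRRYRRRR
RRGGGGRRR
RRRRRRRRR

Derivation:
After op 1 fill(3,6,B) [0 cells changed]:
BBBBBBBBB
BBBBBBBBB
BBBBBBBBB
BBBBBBBBB
BBGGGGBBB
BBBBBBBBB
After op 2 fill(1,6,R) [50 cells changed]:
RRRRRRRRR
RRRRRRRRR
RRRRRRRRR
RRRRRRRRR
RRGGGGRRR
RRRRRRRRR
After op 3 paint(0,1,K):
RKRRRRRRR
RRRRRRRRR
RRRRRRRRR
RRRRRRRRR
RRGGGGRRR
RRRRRRRRR
After op 4 paint(3,0,W):
RKRRRRRRR
RRRRRRRRR
RRRRRRRRR
WRRRRRRRR
RRGGGGRRR
RRRRRRRRR
After op 5 paint(1,0,B):
RKRRRRRRR
BRRRRRRRR
RRRRRRRRR
WRRRRRRRR
RRGGGGRRR
RRRRRRRRR
After op 6 paint(3,4,Y):
RKRRRRRRR
BRRRRRRRR
RRRRRRRRR
WRRRYRRRR
RRGGGGRRR
RRRRRRRRR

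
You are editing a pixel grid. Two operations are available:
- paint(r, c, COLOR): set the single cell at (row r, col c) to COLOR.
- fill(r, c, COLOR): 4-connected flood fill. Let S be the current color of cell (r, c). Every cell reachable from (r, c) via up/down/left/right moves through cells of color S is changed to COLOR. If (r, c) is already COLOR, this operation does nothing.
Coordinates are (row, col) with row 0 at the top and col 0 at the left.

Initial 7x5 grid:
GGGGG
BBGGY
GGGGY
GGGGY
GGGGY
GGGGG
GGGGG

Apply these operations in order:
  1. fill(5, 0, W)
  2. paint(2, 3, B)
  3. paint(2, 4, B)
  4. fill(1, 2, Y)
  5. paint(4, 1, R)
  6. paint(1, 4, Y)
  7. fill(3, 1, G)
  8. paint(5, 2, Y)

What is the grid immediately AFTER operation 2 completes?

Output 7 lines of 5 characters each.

Answer: WWWWW
BBWWY
WWWBY
WWWWY
WWWWY
WWWWW
WWWWW

Derivation:
After op 1 fill(5,0,W) [29 cells changed]:
WWWWW
BBWWY
WWWWY
WWWWY
WWWWY
WWWWW
WWWWW
After op 2 paint(2,3,B):
WWWWW
BBWWY
WWWBY
WWWWY
WWWWY
WWWWW
WWWWW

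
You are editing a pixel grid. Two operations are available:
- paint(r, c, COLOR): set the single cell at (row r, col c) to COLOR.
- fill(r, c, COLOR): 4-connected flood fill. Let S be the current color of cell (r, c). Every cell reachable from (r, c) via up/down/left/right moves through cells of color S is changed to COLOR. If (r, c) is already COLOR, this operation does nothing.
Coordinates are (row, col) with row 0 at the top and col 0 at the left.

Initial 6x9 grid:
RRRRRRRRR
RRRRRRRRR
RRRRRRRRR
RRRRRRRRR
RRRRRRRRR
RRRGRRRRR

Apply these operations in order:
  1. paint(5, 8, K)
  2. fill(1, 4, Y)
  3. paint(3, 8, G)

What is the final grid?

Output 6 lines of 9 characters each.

After op 1 paint(5,8,K):
RRRRRRRRR
RRRRRRRRR
RRRRRRRRR
RRRRRRRRR
RRRRRRRRR
RRRGRRRRK
After op 2 fill(1,4,Y) [52 cells changed]:
YYYYYYYYY
YYYYYYYYY
YYYYYYYYY
YYYYYYYYY
YYYYYYYYY
YYYGYYYYK
After op 3 paint(3,8,G):
YYYYYYYYY
YYYYYYYYY
YYYYYYYYY
YYYYYYYYG
YYYYYYYYY
YYYGYYYYK

Answer: YYYYYYYYY
YYYYYYYYY
YYYYYYYYY
YYYYYYYYG
YYYYYYYYY
YYYGYYYYK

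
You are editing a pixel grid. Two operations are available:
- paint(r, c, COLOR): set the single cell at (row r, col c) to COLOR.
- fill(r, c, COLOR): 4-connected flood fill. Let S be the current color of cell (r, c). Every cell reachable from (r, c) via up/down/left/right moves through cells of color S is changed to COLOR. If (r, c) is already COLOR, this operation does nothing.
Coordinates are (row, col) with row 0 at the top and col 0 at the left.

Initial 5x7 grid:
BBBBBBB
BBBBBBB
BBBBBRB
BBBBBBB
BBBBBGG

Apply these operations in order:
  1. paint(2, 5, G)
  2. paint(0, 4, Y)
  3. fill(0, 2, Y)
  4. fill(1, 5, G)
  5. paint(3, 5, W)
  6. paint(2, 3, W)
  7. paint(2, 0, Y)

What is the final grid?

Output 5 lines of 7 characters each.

Answer: GGGGGGG
GGGGGGG
YGGWGGG
GGGGGWG
GGGGGGG

Derivation:
After op 1 paint(2,5,G):
BBBBBBB
BBBBBBB
BBBBBGB
BBBBBBB
BBBBBGG
After op 2 paint(0,4,Y):
BBBBYBB
BBBBBBB
BBBBBGB
BBBBBBB
BBBBBGG
After op 3 fill(0,2,Y) [31 cells changed]:
YYYYYYY
YYYYYYY
YYYYYGY
YYYYYYY
YYYYYGG
After op 4 fill(1,5,G) [32 cells changed]:
GGGGGGG
GGGGGGG
GGGGGGG
GGGGGGG
GGGGGGG
After op 5 paint(3,5,W):
GGGGGGG
GGGGGGG
GGGGGGG
GGGGGWG
GGGGGGG
After op 6 paint(2,3,W):
GGGGGGG
GGGGGGG
GGGWGGG
GGGGGWG
GGGGGGG
After op 7 paint(2,0,Y):
GGGGGGG
GGGGGGG
YGGWGGG
GGGGGWG
GGGGGGG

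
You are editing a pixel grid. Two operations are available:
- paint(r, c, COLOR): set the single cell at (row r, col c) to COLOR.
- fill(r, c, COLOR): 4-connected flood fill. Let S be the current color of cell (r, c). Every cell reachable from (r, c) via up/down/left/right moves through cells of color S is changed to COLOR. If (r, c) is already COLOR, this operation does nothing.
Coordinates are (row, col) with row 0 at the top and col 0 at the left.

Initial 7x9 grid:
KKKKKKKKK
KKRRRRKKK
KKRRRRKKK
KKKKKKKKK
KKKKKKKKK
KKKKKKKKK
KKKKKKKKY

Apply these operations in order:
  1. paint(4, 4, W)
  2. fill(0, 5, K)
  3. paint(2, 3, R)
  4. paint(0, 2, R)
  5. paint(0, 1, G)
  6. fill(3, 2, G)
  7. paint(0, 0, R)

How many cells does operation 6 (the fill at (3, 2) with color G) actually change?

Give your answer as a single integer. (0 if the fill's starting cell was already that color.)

After op 1 paint(4,4,W):
KKKKKKKKK
KKRRRRKKK
KKRRRRKKK
KKKKKKKKK
KKKKWKKKK
KKKKKKKKK
KKKKKKKKY
After op 2 fill(0,5,K) [0 cells changed]:
KKKKKKKKK
KKRRRRKKK
KKRRRRKKK
KKKKKKKKK
KKKKWKKKK
KKKKKKKKK
KKKKKKKKY
After op 3 paint(2,3,R):
KKKKKKKKK
KKRRRRKKK
KKRRRRKKK
KKKKKKKKK
KKKKWKKKK
KKKKKKKKK
KKKKKKKKY
After op 4 paint(0,2,R):
KKRKKKKKK
KKRRRRKKK
KKRRRRKKK
KKKKKKKKK
KKKKWKKKK
KKKKKKKKK
KKKKKKKKY
After op 5 paint(0,1,G):
KGRKKKKKK
KKRRRRKKK
KKRRRRKKK
KKKKKKKKK
KKKKWKKKK
KKKKKKKKK
KKKKKKKKY
After op 6 fill(3,2,G) [51 cells changed]:
GGRGGGGGG
GGRRRRGGG
GGRRRRGGG
GGGGGGGGG
GGGGWGGGG
GGGGGGGGG
GGGGGGGGY

Answer: 51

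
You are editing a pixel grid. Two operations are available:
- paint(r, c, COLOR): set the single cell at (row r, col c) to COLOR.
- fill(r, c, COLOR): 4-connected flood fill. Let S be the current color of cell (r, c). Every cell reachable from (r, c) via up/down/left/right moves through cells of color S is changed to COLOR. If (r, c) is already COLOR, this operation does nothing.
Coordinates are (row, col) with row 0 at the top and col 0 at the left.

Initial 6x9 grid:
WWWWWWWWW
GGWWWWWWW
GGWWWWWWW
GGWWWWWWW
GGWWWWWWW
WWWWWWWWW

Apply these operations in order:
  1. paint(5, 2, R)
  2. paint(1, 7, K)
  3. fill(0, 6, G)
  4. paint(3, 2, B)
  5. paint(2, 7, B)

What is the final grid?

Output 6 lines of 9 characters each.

Answer: GGGGGGGGG
GGGGGGGKG
GGGGGGGBG
GGBGGGGGG
GGGGGGGGG
WWRGGGGGG

Derivation:
After op 1 paint(5,2,R):
WWWWWWWWW
GGWWWWWWW
GGWWWWWWW
GGWWWWWWW
GGWWWWWWW
WWRWWWWWW
After op 2 paint(1,7,K):
WWWWWWWWW
GGWWWWWKW
GGWWWWWWW
GGWWWWWWW
GGWWWWWWW
WWRWWWWWW
After op 3 fill(0,6,G) [42 cells changed]:
GGGGGGGGG
GGGGGGGKG
GGGGGGGGG
GGGGGGGGG
GGGGGGGGG
WWRGGGGGG
After op 4 paint(3,2,B):
GGGGGGGGG
GGGGGGGKG
GGGGGGGGG
GGBGGGGGG
GGGGGGGGG
WWRGGGGGG
After op 5 paint(2,7,B):
GGGGGGGGG
GGGGGGGKG
GGGGGGGBG
GGBGGGGGG
GGGGGGGGG
WWRGGGGGG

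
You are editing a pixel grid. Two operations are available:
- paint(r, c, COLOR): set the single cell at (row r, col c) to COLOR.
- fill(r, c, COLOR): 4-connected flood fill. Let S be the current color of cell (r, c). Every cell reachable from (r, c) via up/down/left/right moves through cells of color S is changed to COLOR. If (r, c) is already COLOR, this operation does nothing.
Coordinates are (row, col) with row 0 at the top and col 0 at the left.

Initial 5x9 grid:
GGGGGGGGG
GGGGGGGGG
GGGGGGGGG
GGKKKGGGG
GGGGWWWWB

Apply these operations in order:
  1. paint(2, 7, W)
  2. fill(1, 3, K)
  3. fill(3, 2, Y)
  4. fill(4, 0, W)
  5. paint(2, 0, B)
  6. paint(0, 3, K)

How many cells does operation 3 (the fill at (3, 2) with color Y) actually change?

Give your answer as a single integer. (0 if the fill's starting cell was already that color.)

After op 1 paint(2,7,W):
GGGGGGGGG
GGGGGGGGG
GGGGGGGWG
GGKKKGGGG
GGGGWWWWB
After op 2 fill(1,3,K) [36 cells changed]:
KKKKKKKKK
KKKKKKKKK
KKKKKKKWK
KKKKKKKKK
KKKKWWWWB
After op 3 fill(3,2,Y) [39 cells changed]:
YYYYYYYYY
YYYYYYYYY
YYYYYYYWY
YYYYYYYYY
YYYYWWWWB

Answer: 39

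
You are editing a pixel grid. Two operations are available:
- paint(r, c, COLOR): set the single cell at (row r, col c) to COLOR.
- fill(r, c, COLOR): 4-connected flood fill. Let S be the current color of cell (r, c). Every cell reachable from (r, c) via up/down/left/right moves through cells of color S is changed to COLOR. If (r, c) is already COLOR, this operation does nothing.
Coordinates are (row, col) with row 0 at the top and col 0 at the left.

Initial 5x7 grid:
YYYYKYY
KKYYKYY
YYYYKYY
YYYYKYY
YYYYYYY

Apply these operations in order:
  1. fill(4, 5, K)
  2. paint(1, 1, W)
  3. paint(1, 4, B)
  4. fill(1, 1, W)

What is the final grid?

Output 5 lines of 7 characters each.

Answer: KKKKKKK
KWKKBKK
KKKKKKK
KKKKKKK
KKKKKKK

Derivation:
After op 1 fill(4,5,K) [29 cells changed]:
KKKKKKK
KKKKKKK
KKKKKKK
KKKKKKK
KKKKKKK
After op 2 paint(1,1,W):
KKKKKKK
KWKKKKK
KKKKKKK
KKKKKKK
KKKKKKK
After op 3 paint(1,4,B):
KKKKKKK
KWKKBKK
KKKKKKK
KKKKKKK
KKKKKKK
After op 4 fill(1,1,W) [0 cells changed]:
KKKKKKK
KWKKBKK
KKKKKKK
KKKKKKK
KKKKKKK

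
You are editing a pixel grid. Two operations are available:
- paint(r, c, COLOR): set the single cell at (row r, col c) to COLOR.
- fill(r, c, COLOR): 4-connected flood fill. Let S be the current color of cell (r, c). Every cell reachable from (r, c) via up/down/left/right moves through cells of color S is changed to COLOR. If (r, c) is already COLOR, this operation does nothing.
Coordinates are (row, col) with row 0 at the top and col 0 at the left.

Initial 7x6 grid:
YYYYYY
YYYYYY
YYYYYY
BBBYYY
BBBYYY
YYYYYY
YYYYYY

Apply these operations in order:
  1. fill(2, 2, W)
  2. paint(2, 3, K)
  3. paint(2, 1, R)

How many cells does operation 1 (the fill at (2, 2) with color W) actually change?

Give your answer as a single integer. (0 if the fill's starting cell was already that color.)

Answer: 36

Derivation:
After op 1 fill(2,2,W) [36 cells changed]:
WWWWWW
WWWWWW
WWWWWW
BBBWWW
BBBWWW
WWWWWW
WWWWWW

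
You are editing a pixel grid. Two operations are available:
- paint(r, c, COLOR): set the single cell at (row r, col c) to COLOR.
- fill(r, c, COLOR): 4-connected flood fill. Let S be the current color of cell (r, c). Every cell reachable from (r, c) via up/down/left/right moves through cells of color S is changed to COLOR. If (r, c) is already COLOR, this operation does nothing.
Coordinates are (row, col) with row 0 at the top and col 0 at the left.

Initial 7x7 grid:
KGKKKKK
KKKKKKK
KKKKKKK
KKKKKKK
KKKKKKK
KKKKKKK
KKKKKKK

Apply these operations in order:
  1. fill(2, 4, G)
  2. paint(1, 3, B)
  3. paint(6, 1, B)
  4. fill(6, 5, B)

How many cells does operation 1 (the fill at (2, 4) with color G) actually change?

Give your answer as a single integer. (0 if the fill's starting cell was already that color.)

Answer: 48

Derivation:
After op 1 fill(2,4,G) [48 cells changed]:
GGGGGGG
GGGGGGG
GGGGGGG
GGGGGGG
GGGGGGG
GGGGGGG
GGGGGGG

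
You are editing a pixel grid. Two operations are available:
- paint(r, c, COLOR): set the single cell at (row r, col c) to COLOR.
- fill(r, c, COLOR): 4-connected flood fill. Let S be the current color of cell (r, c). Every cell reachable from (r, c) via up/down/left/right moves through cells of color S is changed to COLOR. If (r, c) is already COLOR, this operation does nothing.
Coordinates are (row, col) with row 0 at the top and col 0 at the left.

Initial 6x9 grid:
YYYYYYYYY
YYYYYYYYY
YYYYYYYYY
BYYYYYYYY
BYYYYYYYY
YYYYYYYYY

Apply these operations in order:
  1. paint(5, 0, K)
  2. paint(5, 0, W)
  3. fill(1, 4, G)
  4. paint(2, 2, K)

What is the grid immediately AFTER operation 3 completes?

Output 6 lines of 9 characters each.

Answer: GGGGGGGGG
GGGGGGGGG
GGGGGGGGG
BGGGGGGGG
BGGGGGGGG
WGGGGGGGG

Derivation:
After op 1 paint(5,0,K):
YYYYYYYYY
YYYYYYYYY
YYYYYYYYY
BYYYYYYYY
BYYYYYYYY
KYYYYYYYY
After op 2 paint(5,0,W):
YYYYYYYYY
YYYYYYYYY
YYYYYYYYY
BYYYYYYYY
BYYYYYYYY
WYYYYYYYY
After op 3 fill(1,4,G) [51 cells changed]:
GGGGGGGGG
GGGGGGGGG
GGGGGGGGG
BGGGGGGGG
BGGGGGGGG
WGGGGGGGG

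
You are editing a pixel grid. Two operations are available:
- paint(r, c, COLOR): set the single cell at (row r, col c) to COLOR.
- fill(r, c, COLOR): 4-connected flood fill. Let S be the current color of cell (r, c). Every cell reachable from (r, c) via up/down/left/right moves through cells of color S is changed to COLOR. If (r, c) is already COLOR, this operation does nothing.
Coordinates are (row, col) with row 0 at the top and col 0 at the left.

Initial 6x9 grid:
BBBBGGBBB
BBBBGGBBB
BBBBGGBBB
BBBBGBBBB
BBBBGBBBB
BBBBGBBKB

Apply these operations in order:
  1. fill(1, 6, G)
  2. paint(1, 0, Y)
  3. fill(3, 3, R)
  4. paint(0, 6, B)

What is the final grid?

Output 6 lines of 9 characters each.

Answer: RRRRGGBGG
YRRRGGGGG
RRRRGGGGG
RRRRGGGGG
RRRRGGGGG
RRRRGGGKG

Derivation:
After op 1 fill(1,6,G) [20 cells changed]:
BBBBGGGGG
BBBBGGGGG
BBBBGGGGG
BBBBGGGGG
BBBBGGGGG
BBBBGGGKG
After op 2 paint(1,0,Y):
BBBBGGGGG
YBBBGGGGG
BBBBGGGGG
BBBBGGGGG
BBBBGGGGG
BBBBGGGKG
After op 3 fill(3,3,R) [23 cells changed]:
RRRRGGGGG
YRRRGGGGG
RRRRGGGGG
RRRRGGGGG
RRRRGGGGG
RRRRGGGKG
After op 4 paint(0,6,B):
RRRRGGBGG
YRRRGGGGG
RRRRGGGGG
RRRRGGGGG
RRRRGGGGG
RRRRGGGKG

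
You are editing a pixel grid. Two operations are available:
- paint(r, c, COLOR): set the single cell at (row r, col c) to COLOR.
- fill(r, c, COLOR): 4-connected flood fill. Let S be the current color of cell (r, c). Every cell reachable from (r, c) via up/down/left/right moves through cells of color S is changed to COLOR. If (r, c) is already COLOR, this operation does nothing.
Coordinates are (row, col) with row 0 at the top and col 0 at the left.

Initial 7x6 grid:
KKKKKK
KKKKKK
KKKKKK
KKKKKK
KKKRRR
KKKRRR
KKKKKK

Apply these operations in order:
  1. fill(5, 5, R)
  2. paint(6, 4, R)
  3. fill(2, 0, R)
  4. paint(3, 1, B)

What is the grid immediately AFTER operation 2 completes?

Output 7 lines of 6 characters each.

After op 1 fill(5,5,R) [0 cells changed]:
KKKKKK
KKKKKK
KKKKKK
KKKKKK
KKKRRR
KKKRRR
KKKKKK
After op 2 paint(6,4,R):
KKKKKK
KKKKKK
KKKKKK
KKKKKK
KKKRRR
KKKRRR
KKKKRK

Answer: KKKKKK
KKKKKK
KKKKKK
KKKKKK
KKKRRR
KKKRRR
KKKKRK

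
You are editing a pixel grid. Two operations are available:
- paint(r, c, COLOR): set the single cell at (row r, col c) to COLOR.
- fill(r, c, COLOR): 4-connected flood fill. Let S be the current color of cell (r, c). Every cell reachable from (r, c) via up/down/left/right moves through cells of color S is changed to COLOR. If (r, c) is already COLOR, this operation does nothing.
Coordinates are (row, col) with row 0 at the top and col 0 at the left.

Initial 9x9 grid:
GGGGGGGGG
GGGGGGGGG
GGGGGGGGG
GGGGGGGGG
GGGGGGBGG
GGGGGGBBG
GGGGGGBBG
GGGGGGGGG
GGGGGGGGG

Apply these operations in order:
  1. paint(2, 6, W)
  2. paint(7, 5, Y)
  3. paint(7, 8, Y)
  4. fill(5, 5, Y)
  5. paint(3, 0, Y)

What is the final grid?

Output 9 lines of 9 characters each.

After op 1 paint(2,6,W):
GGGGGGGGG
GGGGGGGGG
GGGGGGWGG
GGGGGGGGG
GGGGGGBGG
GGGGGGBBG
GGGGGGBBG
GGGGGGGGG
GGGGGGGGG
After op 2 paint(7,5,Y):
GGGGGGGGG
GGGGGGGGG
GGGGGGWGG
GGGGGGGGG
GGGGGGBGG
GGGGGGBBG
GGGGGGBBG
GGGGGYGGG
GGGGGGGGG
After op 3 paint(7,8,Y):
GGGGGGGGG
GGGGGGGGG
GGGGGGWGG
GGGGGGGGG
GGGGGGBGG
GGGGGGBBG
GGGGGGBBG
GGGGGYGGY
GGGGGGGGG
After op 4 fill(5,5,Y) [73 cells changed]:
YYYYYYYYY
YYYYYYYYY
YYYYYYWYY
YYYYYYYYY
YYYYYYBYY
YYYYYYBBY
YYYYYYBBY
YYYYYYYYY
YYYYYYYYY
After op 5 paint(3,0,Y):
YYYYYYYYY
YYYYYYYYY
YYYYYYWYY
YYYYYYYYY
YYYYYYBYY
YYYYYYBBY
YYYYYYBBY
YYYYYYYYY
YYYYYYYYY

Answer: YYYYYYYYY
YYYYYYYYY
YYYYYYWYY
YYYYYYYYY
YYYYYYBYY
YYYYYYBBY
YYYYYYBBY
YYYYYYYYY
YYYYYYYYY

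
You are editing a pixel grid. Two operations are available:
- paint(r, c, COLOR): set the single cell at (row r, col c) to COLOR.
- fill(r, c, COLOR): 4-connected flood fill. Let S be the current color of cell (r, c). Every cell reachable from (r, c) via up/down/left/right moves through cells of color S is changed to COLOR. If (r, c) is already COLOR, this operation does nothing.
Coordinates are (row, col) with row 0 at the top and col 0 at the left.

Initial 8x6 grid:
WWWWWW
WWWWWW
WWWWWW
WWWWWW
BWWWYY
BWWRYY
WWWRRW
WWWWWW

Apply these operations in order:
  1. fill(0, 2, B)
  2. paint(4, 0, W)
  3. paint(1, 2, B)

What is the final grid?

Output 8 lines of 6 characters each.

After op 1 fill(0,2,B) [39 cells changed]:
BBBBBB
BBBBBB
BBBBBB
BBBBBB
BBBBYY
BBBRYY
BBBRRB
BBBBBB
After op 2 paint(4,0,W):
BBBBBB
BBBBBB
BBBBBB
BBBBBB
WBBBYY
BBBRYY
BBBRRB
BBBBBB
After op 3 paint(1,2,B):
BBBBBB
BBBBBB
BBBBBB
BBBBBB
WBBBYY
BBBRYY
BBBRRB
BBBBBB

Answer: BBBBBB
BBBBBB
BBBBBB
BBBBBB
WBBBYY
BBBRYY
BBBRRB
BBBBBB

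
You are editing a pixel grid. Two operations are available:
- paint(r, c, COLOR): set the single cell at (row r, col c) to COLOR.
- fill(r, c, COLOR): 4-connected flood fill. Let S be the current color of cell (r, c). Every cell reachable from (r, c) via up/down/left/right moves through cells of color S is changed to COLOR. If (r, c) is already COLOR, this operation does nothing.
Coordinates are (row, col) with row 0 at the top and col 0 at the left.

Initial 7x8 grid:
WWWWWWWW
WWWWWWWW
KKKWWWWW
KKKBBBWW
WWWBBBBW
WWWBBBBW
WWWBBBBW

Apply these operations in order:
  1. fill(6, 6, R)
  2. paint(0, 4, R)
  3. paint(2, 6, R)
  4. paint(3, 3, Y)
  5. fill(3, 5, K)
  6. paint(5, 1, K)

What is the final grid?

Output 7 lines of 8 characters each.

After op 1 fill(6,6,R) [15 cells changed]:
WWWWWWWW
WWWWWWWW
KKKWWWWW
KKKRRRWW
WWWRRRRW
WWWRRRRW
WWWRRRRW
After op 2 paint(0,4,R):
WWWWRWWW
WWWWWWWW
KKKWWWWW
KKKRRRWW
WWWRRRRW
WWWRRRRW
WWWRRRRW
After op 3 paint(2,6,R):
WWWWRWWW
WWWWWWWW
KKKWWWRW
KKKRRRWW
WWWRRRRW
WWWRRRRW
WWWRRRRW
After op 4 paint(3,3,Y):
WWWWRWWW
WWWWWWWW
KKKWWWRW
KKKYRRWW
WWWRRRRW
WWWRRRRW
WWWRRRRW
After op 5 fill(3,5,K) [14 cells changed]:
WWWWRWWW
WWWWWWWW
KKKWWWRW
KKKYKKWW
WWWKKKKW
WWWKKKKW
WWWKKKKW
After op 6 paint(5,1,K):
WWWWRWWW
WWWWWWWW
KKKWWWRW
KKKYKKWW
WWWKKKKW
WKWKKKKW
WWWKKKKW

Answer: WWWWRWWW
WWWWWWWW
KKKWWWRW
KKKYKKWW
WWWKKKKW
WKWKKKKW
WWWKKKKW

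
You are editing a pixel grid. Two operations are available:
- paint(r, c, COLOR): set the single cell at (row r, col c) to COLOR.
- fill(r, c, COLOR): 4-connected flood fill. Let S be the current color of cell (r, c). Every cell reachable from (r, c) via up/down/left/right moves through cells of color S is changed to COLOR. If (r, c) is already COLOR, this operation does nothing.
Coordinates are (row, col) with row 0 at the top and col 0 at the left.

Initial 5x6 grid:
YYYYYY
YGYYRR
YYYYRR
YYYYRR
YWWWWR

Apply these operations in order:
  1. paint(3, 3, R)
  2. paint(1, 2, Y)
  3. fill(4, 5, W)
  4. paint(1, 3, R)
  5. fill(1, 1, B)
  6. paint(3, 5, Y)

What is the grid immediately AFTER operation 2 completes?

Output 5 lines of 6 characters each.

Answer: YYYYYY
YGYYRR
YYYYRR
YYYRRR
YWWWWR

Derivation:
After op 1 paint(3,3,R):
YYYYYY
YGYYRR
YYYYRR
YYYRRR
YWWWWR
After op 2 paint(1,2,Y):
YYYYYY
YGYYRR
YYYYRR
YYYRRR
YWWWWR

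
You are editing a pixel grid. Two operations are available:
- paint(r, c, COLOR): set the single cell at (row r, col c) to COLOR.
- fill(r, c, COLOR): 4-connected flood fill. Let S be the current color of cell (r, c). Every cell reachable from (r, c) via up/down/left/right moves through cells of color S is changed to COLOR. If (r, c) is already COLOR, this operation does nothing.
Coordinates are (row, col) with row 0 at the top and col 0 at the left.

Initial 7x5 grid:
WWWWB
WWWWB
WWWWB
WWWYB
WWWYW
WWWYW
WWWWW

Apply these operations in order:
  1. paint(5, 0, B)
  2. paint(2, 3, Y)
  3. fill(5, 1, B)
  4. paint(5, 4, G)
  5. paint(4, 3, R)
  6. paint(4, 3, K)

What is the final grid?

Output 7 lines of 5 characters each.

Answer: BBBBB
BBBBB
BBBYB
BBBYB
BBBKB
BBBYG
BBBBB

Derivation:
After op 1 paint(5,0,B):
WWWWB
WWWWB
WWWWB
WWWYB
WWWYW
BWWYW
WWWWW
After op 2 paint(2,3,Y):
WWWWB
WWWWB
WWWYB
WWWYB
WWWYW
BWWYW
WWWWW
After op 3 fill(5,1,B) [26 cells changed]:
BBBBB
BBBBB
BBBYB
BBBYB
BBBYB
BBBYB
BBBBB
After op 4 paint(5,4,G):
BBBBB
BBBBB
BBBYB
BBBYB
BBBYB
BBBYG
BBBBB
After op 5 paint(4,3,R):
BBBBB
BBBBB
BBBYB
BBBYB
BBBRB
BBBYG
BBBBB
After op 6 paint(4,3,K):
BBBBB
BBBBB
BBBYB
BBBYB
BBBKB
BBBYG
BBBBB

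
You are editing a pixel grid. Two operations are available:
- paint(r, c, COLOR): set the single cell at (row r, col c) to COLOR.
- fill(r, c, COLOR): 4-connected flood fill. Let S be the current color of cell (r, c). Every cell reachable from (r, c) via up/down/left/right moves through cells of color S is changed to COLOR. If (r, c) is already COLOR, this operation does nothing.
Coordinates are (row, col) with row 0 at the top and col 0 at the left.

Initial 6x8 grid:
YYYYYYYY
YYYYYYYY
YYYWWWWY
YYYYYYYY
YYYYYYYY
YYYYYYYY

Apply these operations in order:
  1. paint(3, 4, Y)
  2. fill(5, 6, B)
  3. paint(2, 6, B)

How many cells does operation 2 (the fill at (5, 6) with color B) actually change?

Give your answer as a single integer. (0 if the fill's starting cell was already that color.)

Answer: 44

Derivation:
After op 1 paint(3,4,Y):
YYYYYYYY
YYYYYYYY
YYYWWWWY
YYYYYYYY
YYYYYYYY
YYYYYYYY
After op 2 fill(5,6,B) [44 cells changed]:
BBBBBBBB
BBBBBBBB
BBBWWWWB
BBBBBBBB
BBBBBBBB
BBBBBBBB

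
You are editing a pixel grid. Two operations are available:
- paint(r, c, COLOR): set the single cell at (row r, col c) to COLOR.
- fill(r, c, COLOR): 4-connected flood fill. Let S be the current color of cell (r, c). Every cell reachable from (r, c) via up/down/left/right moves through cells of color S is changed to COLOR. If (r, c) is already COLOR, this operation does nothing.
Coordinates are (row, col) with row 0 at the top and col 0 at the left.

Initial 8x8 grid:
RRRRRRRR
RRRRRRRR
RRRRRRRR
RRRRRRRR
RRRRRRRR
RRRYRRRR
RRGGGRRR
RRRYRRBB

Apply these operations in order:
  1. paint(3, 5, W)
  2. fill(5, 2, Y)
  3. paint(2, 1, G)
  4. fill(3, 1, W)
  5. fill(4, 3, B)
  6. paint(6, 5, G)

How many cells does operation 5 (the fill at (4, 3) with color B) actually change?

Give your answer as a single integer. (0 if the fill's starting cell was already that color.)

Answer: 58

Derivation:
After op 1 paint(3,5,W):
RRRRRRRR
RRRRRRRR
RRRRRRRR
RRRRRWRR
RRRRRRRR
RRRYRRRR
RRGGGRRR
RRRYRRBB
After op 2 fill(5,2,Y) [56 cells changed]:
YYYYYYYY
YYYYYYYY
YYYYYYYY
YYYYYWYY
YYYYYYYY
YYYYYYYY
YYGGGYYY
YYYYYYBB
After op 3 paint(2,1,G):
YYYYYYYY
YYYYYYYY
YGYYYYYY
YYYYYWYY
YYYYYYYY
YYYYYYYY
YYGGGYYY
YYYYYYBB
After op 4 fill(3,1,W) [57 cells changed]:
WWWWWWWW
WWWWWWWW
WGWWWWWW
WWWWWWWW
WWWWWWWW
WWWWWWWW
WWGGGWWW
WWWWWWBB
After op 5 fill(4,3,B) [58 cells changed]:
BBBBBBBB
BBBBBBBB
BGBBBBBB
BBBBBBBB
BBBBBBBB
BBBBBBBB
BBGGGBBB
BBBBBBBB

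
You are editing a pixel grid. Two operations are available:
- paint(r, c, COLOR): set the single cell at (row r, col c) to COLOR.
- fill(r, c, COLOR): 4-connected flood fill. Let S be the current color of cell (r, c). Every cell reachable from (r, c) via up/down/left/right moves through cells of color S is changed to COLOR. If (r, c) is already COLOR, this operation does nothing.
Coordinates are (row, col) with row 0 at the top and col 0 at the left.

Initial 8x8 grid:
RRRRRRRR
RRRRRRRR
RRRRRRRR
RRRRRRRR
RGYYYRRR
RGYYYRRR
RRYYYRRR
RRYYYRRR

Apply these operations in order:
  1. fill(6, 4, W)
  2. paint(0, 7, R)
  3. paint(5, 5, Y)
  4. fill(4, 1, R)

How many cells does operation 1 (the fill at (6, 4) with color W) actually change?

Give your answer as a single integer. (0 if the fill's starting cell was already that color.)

Answer: 12

Derivation:
After op 1 fill(6,4,W) [12 cells changed]:
RRRRRRRR
RRRRRRRR
RRRRRRRR
RRRRRRRR
RGWWWRRR
RGWWWRRR
RRWWWRRR
RRWWWRRR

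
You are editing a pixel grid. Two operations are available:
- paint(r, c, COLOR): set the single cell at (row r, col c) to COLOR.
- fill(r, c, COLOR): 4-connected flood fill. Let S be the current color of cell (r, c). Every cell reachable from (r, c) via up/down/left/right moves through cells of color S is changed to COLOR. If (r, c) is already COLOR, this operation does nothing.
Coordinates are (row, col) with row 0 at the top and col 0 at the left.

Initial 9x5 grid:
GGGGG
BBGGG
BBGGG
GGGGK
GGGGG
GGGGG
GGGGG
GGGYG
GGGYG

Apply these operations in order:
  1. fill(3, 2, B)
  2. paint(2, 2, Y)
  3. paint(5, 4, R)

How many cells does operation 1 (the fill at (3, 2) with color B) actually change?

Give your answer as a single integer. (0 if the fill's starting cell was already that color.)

After op 1 fill(3,2,B) [38 cells changed]:
BBBBB
BBBBB
BBBBB
BBBBK
BBBBB
BBBBB
BBBBB
BBBYB
BBBYB

Answer: 38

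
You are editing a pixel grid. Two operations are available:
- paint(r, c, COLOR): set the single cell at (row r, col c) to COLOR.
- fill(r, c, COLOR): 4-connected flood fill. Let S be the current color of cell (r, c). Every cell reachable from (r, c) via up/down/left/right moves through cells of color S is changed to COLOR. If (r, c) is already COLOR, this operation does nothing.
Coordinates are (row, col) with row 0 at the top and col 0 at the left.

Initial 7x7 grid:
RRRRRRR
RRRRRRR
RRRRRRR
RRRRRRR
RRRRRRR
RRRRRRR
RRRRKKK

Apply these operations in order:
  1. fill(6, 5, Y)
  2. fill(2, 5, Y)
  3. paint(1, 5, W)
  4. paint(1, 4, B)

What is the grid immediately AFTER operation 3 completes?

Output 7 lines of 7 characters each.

After op 1 fill(6,5,Y) [3 cells changed]:
RRRRRRR
RRRRRRR
RRRRRRR
RRRRRRR
RRRRRRR
RRRRRRR
RRRRYYY
After op 2 fill(2,5,Y) [46 cells changed]:
YYYYYYY
YYYYYYY
YYYYYYY
YYYYYYY
YYYYYYY
YYYYYYY
YYYYYYY
After op 3 paint(1,5,W):
YYYYYYY
YYYYYWY
YYYYYYY
YYYYYYY
YYYYYYY
YYYYYYY
YYYYYYY

Answer: YYYYYYY
YYYYYWY
YYYYYYY
YYYYYYY
YYYYYYY
YYYYYYY
YYYYYYY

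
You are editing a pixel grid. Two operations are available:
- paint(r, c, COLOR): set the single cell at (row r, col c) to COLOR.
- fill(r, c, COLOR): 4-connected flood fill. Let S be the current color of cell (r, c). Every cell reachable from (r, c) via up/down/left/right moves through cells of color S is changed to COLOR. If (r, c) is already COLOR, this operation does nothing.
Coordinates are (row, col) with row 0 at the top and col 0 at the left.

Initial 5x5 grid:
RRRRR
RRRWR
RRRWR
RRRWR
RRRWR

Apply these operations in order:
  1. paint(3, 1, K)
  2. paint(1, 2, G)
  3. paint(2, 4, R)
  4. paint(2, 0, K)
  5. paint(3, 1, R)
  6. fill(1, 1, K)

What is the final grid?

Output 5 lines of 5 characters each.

Answer: KKKKK
KKGWK
KKKWK
KKKWK
KKKWK

Derivation:
After op 1 paint(3,1,K):
RRRRR
RRRWR
RRRWR
RKRWR
RRRWR
After op 2 paint(1,2,G):
RRRRR
RRGWR
RRRWR
RKRWR
RRRWR
After op 3 paint(2,4,R):
RRRRR
RRGWR
RRRWR
RKRWR
RRRWR
After op 4 paint(2,0,K):
RRRRR
RRGWR
KRRWR
RKRWR
RRRWR
After op 5 paint(3,1,R):
RRRRR
RRGWR
KRRWR
RRRWR
RRRWR
After op 6 fill(1,1,K) [19 cells changed]:
KKKKK
KKGWK
KKKWK
KKKWK
KKKWK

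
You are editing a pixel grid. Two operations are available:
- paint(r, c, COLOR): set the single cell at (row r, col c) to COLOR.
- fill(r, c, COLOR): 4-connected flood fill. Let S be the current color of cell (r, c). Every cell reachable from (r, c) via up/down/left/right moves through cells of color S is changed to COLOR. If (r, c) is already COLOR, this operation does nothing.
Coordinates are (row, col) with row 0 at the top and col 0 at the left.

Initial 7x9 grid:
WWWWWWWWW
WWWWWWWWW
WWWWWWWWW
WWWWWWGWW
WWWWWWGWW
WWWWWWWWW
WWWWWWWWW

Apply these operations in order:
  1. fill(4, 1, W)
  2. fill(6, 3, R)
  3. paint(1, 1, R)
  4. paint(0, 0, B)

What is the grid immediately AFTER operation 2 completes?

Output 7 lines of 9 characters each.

Answer: RRRRRRRRR
RRRRRRRRR
RRRRRRRRR
RRRRRRGRR
RRRRRRGRR
RRRRRRRRR
RRRRRRRRR

Derivation:
After op 1 fill(4,1,W) [0 cells changed]:
WWWWWWWWW
WWWWWWWWW
WWWWWWWWW
WWWWWWGWW
WWWWWWGWW
WWWWWWWWW
WWWWWWWWW
After op 2 fill(6,3,R) [61 cells changed]:
RRRRRRRRR
RRRRRRRRR
RRRRRRRRR
RRRRRRGRR
RRRRRRGRR
RRRRRRRRR
RRRRRRRRR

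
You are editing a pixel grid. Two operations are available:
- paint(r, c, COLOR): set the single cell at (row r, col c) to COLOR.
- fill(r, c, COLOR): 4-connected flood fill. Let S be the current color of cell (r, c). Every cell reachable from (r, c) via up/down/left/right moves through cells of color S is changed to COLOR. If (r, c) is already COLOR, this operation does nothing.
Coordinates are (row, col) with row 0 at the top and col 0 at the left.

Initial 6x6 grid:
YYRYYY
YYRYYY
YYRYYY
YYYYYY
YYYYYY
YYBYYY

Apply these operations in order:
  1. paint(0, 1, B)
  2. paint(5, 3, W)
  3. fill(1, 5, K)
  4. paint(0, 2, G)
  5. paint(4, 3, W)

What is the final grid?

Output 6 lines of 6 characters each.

After op 1 paint(0,1,B):
YBRYYY
YYRYYY
YYRYYY
YYYYYY
YYYYYY
YYBYYY
After op 2 paint(5,3,W):
YBRYYY
YYRYYY
YYRYYY
YYYYYY
YYYYYY
YYBWYY
After op 3 fill(1,5,K) [30 cells changed]:
KBRKKK
KKRKKK
KKRKKK
KKKKKK
KKKKKK
KKBWKK
After op 4 paint(0,2,G):
KBGKKK
KKRKKK
KKRKKK
KKKKKK
KKKKKK
KKBWKK
After op 5 paint(4,3,W):
KBGKKK
KKRKKK
KKRKKK
KKKKKK
KKKWKK
KKBWKK

Answer: KBGKKK
KKRKKK
KKRKKK
KKKKKK
KKKWKK
KKBWKK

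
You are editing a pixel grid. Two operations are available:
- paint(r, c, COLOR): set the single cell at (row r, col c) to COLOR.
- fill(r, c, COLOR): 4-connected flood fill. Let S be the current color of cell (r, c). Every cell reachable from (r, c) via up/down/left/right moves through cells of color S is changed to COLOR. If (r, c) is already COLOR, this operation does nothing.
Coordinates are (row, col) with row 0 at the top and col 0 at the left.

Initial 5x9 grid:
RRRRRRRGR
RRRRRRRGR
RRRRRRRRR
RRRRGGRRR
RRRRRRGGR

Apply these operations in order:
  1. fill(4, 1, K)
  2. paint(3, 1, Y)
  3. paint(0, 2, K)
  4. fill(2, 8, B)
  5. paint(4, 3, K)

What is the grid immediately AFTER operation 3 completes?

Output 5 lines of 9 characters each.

Answer: KKKKKKKGK
KKKKKKKGK
KKKKKKKKK
KYKKGGKKK
KKKKKKGGK

Derivation:
After op 1 fill(4,1,K) [39 cells changed]:
KKKKKKKGK
KKKKKKKGK
KKKKKKKKK
KKKKGGKKK
KKKKKKGGK
After op 2 paint(3,1,Y):
KKKKKKKGK
KKKKKKKGK
KKKKKKKKK
KYKKGGKKK
KKKKKKGGK
After op 3 paint(0,2,K):
KKKKKKKGK
KKKKKKKGK
KKKKKKKKK
KYKKGGKKK
KKKKKKGGK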